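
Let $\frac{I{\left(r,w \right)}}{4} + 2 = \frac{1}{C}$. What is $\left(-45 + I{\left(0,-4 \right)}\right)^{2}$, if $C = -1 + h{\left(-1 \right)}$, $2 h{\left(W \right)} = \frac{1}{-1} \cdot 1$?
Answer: $\frac{27889}{9} \approx 3098.8$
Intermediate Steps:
$h{\left(W \right)} = - \frac{1}{2}$ ($h{\left(W \right)} = \frac{\frac{1}{-1} \cdot 1}{2} = \frac{\left(-1\right) 1}{2} = \frac{1}{2} \left(-1\right) = - \frac{1}{2}$)
$C = - \frac{3}{2}$ ($C = -1 - \frac{1}{2} = - \frac{3}{2} \approx -1.5$)
$I{\left(r,w \right)} = - \frac{32}{3}$ ($I{\left(r,w \right)} = -8 + \frac{4}{- \frac{3}{2}} = -8 + 4 \left(- \frac{2}{3}\right) = -8 - \frac{8}{3} = - \frac{32}{3}$)
$\left(-45 + I{\left(0,-4 \right)}\right)^{2} = \left(-45 - \frac{32}{3}\right)^{2} = \left(- \frac{167}{3}\right)^{2} = \frac{27889}{9}$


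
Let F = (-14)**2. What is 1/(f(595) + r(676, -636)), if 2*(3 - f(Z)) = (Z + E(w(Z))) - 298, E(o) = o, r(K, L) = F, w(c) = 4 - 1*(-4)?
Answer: 2/93 ≈ 0.021505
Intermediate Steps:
F = 196
w(c) = 8 (w(c) = 4 + 4 = 8)
r(K, L) = 196
f(Z) = 148 - Z/2 (f(Z) = 3 - ((Z + 8) - 298)/2 = 3 - ((8 + Z) - 298)/2 = 3 - (-290 + Z)/2 = 3 + (145 - Z/2) = 148 - Z/2)
1/(f(595) + r(676, -636)) = 1/((148 - 1/2*595) + 196) = 1/((148 - 595/2) + 196) = 1/(-299/2 + 196) = 1/(93/2) = 2/93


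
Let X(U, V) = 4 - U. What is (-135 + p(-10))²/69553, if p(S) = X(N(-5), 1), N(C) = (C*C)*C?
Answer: 36/69553 ≈ 0.00051759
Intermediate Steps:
N(C) = C³ (N(C) = C²*C = C³)
p(S) = 129 (p(S) = 4 - 1*(-5)³ = 4 - 1*(-125) = 4 + 125 = 129)
(-135 + p(-10))²/69553 = (-135 + 129)²/69553 = (-6)²*(1/69553) = 36*(1/69553) = 36/69553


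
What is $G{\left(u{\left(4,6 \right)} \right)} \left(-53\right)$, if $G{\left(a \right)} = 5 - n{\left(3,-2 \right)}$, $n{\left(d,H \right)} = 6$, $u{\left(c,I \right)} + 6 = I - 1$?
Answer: $53$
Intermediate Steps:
$u{\left(c,I \right)} = -7 + I$ ($u{\left(c,I \right)} = -6 + \left(I - 1\right) = -6 + \left(-1 + I\right) = -7 + I$)
$G{\left(a \right)} = -1$ ($G{\left(a \right)} = 5 - 6 = -1$)
$G{\left(u{\left(4,6 \right)} \right)} \left(-53\right) = \left(-1\right) \left(-53\right) = 53$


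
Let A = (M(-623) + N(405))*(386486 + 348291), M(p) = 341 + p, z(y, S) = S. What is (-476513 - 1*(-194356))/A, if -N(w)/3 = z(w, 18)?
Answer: 282157/246885072 ≈ 0.0011429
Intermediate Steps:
N(w) = -54 (N(w) = -3*18 = -54)
A = -246885072 (A = ((341 - 623) - 54)*(386486 + 348291) = (-282 - 54)*734777 = -336*734777 = -246885072)
(-476513 - 1*(-194356))/A = (-476513 - 1*(-194356))/(-246885072) = (-476513 + 194356)*(-1/246885072) = -282157*(-1/246885072) = 282157/246885072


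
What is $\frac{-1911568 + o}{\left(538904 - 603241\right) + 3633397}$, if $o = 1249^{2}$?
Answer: $- \frac{351567}{3569060} \approx -0.098504$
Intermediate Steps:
$o = 1560001$
$\frac{-1911568 + o}{\left(538904 - 603241\right) + 3633397} = \frac{-1911568 + 1560001}{\left(538904 - 603241\right) + 3633397} = - \frac{351567}{-64337 + 3633397} = - \frac{351567}{3569060}$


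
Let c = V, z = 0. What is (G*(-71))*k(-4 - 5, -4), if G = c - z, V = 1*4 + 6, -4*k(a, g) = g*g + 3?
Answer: 6745/2 ≈ 3372.5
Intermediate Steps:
k(a, g) = -¾ - g²/4 (k(a, g) = -(g*g + 3)/4 = -(g² + 3)/4 = -(3 + g²)/4 = -¾ - g²/4)
V = 10 (V = 4 + 6 = 10)
c = 10
G = 10 (G = 10 - 1*0 = 10 + 0 = 10)
(G*(-71))*k(-4 - 5, -4) = (10*(-71))*(-¾ - ¼*(-4)²) = -710*(-¾ - ¼*16) = -710*(-¾ - 4) = -710*(-19/4) = 6745/2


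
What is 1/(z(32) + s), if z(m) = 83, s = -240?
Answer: -1/157 ≈ -0.0063694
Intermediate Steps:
1/(z(32) + s) = 1/(83 - 240) = 1/(-157) = -1/157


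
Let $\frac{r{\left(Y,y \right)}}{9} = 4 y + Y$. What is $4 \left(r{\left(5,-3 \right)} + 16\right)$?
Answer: $-188$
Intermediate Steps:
$r{\left(Y,y \right)} = 9 Y + 36 y$ ($r{\left(Y,y \right)} = 9 \left(4 y + Y\right) = 9 \left(Y + 4 y\right) = 9 Y + 36 y$)
$4 \left(r{\left(5,-3 \right)} + 16\right) = 4 \left(\left(9 \cdot 5 + 36 \left(-3\right)\right) + 16\right) = 4 \left(\left(45 - 108\right) + 16\right) = 4 \left(-63 + 16\right) = 4 \left(-47\right) = -188$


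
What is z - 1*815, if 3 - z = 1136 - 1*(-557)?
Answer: -2505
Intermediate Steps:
z = -1690 (z = 3 - (1136 - 1*(-557)) = 3 - (1136 + 557) = 3 - 1*1693 = 3 - 1693 = -1690)
z - 1*815 = -1690 - 1*815 = -1690 - 815 = -2505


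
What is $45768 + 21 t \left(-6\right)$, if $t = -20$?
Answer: $48288$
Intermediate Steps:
$45768 + 21 t \left(-6\right) = 45768 + 21 \left(-20\right) \left(-6\right) = 45768 - -2520 = 45768 + 2520 = 48288$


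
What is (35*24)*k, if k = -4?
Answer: -3360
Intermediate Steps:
(35*24)*k = (35*24)*(-4) = 840*(-4) = -3360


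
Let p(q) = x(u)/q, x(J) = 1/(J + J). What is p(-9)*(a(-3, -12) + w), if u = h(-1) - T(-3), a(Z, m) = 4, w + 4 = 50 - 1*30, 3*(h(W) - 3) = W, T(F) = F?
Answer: -10/51 ≈ -0.19608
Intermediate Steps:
h(W) = 3 + W/3
w = 16 (w = -4 + (50 - 1*30) = -4 + (50 - 30) = -4 + 20 = 16)
u = 17/3 (u = (3 + (⅓)*(-1)) - 1*(-3) = (3 - ⅓) + 3 = 8/3 + 3 = 17/3 ≈ 5.6667)
x(J) = 1/(2*J)
p(q) = 3/(34*q) (p(q) = (1/(2*(17/3)))/q = ((½)*(3/17))/q = 3/(34*q))
p(-9)*(a(-3, -12) + w) = ((3/34)/(-9))*(4 + 16) = ((3/34)*(-⅑))*20 = -1/102*20 = -10/51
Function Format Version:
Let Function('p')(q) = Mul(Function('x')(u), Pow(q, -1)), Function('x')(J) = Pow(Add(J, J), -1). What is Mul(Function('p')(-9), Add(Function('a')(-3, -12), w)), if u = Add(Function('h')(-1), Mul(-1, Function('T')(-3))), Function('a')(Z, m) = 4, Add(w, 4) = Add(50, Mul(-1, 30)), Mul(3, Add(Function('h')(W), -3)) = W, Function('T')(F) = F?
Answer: Rational(-10, 51) ≈ -0.19608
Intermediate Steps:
Function('h')(W) = Add(3, Mul(Rational(1, 3), W))
w = 16 (w = Add(-4, Add(50, Mul(-1, 30))) = Add(-4, Add(50, -30)) = Add(-4, 20) = 16)
u = Rational(17, 3) (u = Add(Add(3, Mul(Rational(1, 3), -1)), Mul(-1, -3)) = Add(Add(3, Rational(-1, 3)), 3) = Add(Rational(8, 3), 3) = Rational(17, 3) ≈ 5.6667)
Function('x')(J) = Mul(Rational(1, 2), Pow(J, -1)) (Function('x')(J) = Pow(Mul(2, J), -1) = Mul(Rational(1, 2), Pow(J, -1)))
Function('p')(q) = Mul(Rational(3, 34), Pow(q, -1)) (Function('p')(q) = Mul(Mul(Rational(1, 2), Pow(Rational(17, 3), -1)), Pow(q, -1)) = Mul(Mul(Rational(1, 2), Rational(3, 17)), Pow(q, -1)) = Mul(Rational(3, 34), Pow(q, -1)))
Mul(Function('p')(-9), Add(Function('a')(-3, -12), w)) = Mul(Mul(Rational(3, 34), Pow(-9, -1)), Add(4, 16)) = Mul(Mul(Rational(3, 34), Rational(-1, 9)), 20) = Mul(Rational(-1, 102), 20) = Rational(-10, 51)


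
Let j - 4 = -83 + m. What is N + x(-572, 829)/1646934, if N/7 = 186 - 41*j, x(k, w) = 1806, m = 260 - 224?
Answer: 3744853728/274489 ≈ 13643.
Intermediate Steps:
m = 36
j = -43 (j = 4 + (-83 + 36) = 4 - 47 = -43)
N = 13643 (N = 7*(186 - 41*(-43)) = 7*(186 + 1763) = 7*1949 = 13643)
N + x(-572, 829)/1646934 = 13643 + 1806/1646934 = 13643 + 1806*(1/1646934) = 13643 + 301/274489 = 3744853728/274489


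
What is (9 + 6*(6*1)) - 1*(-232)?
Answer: 277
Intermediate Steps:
(9 + 6*(6*1)) - 1*(-232) = (9 + 6*6) + 232 = (9 + 36) + 232 = 45 + 232 = 277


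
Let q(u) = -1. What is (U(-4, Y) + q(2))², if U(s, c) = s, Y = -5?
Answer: 25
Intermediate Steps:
(U(-4, Y) + q(2))² = (-4 - 1)² = (-5)² = 25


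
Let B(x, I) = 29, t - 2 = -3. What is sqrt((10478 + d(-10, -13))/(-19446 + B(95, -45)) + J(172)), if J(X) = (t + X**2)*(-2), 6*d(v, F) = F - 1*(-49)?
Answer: 23*I*sqrt(42168170738)/19417 ≈ 243.24*I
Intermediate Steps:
t = -1 (t = 2 - 3 = -1)
d(v, F) = 49/6 + F/6 (d(v, F) = (F - 1*(-49))/6 = (F + 49)/6 = (49 + F)/6 = 49/6 + F/6)
J(X) = 2 - 2*X**2 (J(X) = (-1 + X**2)*(-2) = 2 - 2*X**2)
sqrt((10478 + d(-10, -13))/(-19446 + B(95, -45)) + J(172)) = sqrt((10478 + (49/6 + (1/6)*(-13)))/(-19446 + 29) + (2 - 2*172**2)) = sqrt((10478 + (49/6 - 13/6))/(-19417) + (2 - 2*29584)) = sqrt((10478 + 6)*(-1/19417) + (2 - 59168)) = sqrt(10484*(-1/19417) - 59166) = sqrt(-10484/19417 - 59166) = sqrt(-1148836706/19417) = 23*I*sqrt(42168170738)/19417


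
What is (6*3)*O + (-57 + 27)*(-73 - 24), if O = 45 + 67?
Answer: 4926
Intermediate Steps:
O = 112
(6*3)*O + (-57 + 27)*(-73 - 24) = (6*3)*112 + (-57 + 27)*(-73 - 24) = 18*112 - 30*(-97) = 2016 + 2910 = 4926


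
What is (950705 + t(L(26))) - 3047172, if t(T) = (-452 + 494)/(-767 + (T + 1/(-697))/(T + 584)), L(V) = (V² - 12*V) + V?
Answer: -1091059311512675/520427597 ≈ -2.0965e+6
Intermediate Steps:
L(V) = V² - 11*V
t(T) = 42/(-767 + (-1/697 + T)/(584 + T)) (t(T) = 42/(-767 + (T - 1/697)/(584 + T)) = 42/(-767 + (-1/697 + T)/(584 + T)))
(950705 + t(L(26))) - 3047172 = (950705 + 29274*(-584 - 26*(-11 + 26))/(312205817 + 533902*(26*(-11 + 26)))) - 3047172 = (950705 + 29274*(-584 - 26*15)/(312205817 + 533902*(26*15))) - 3047172 = (950705 + 29274*(-584 - 1*390)/(312205817 + 533902*390)) - 3047172 = (950705 + 29274*(-584 - 390)/(312205817 + 208221780)) - 3047172 = (950705 + 29274*(-974)/520427597) - 3047172 = (950705 + 29274*(1/520427597)*(-974)) - 3047172 = (950705 - 28512876/520427597) - 3047172 = 494773090093009/520427597 - 3047172 = -1091059311512675/520427597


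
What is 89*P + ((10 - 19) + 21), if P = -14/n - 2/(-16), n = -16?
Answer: 101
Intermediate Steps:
P = 1 (P = -14/(-16) - 2/(-16) = -14*(-1/16) - 2*(-1/16) = 7/8 + ⅛ = 1)
89*P + ((10 - 19) + 21) = 89*1 + ((10 - 19) + 21) = 89 + (-9 + 21) = 89 + 12 = 101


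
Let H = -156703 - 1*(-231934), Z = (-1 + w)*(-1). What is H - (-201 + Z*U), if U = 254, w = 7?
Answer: 76956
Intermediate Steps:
Z = -6 (Z = (-1 + 7)*(-1) = 6*(-1) = -6)
H = 75231 (H = -156703 + 231934 = 75231)
H - (-201 + Z*U) = 75231 - (-201 - 6*254) = 75231 - (-201 - 1524) = 75231 - 1*(-1725) = 75231 + 1725 = 76956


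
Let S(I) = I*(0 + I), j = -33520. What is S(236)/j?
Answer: -3481/2095 ≈ -1.6616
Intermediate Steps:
S(I) = I² (S(I) = I*I = I²)
S(236)/j = 236²/(-33520) = 55696*(-1/33520) = -3481/2095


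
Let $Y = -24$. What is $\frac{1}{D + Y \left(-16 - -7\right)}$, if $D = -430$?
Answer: $- \frac{1}{214} \approx -0.0046729$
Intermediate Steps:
$\frac{1}{D + Y \left(-16 - -7\right)} = \frac{1}{-430 - 24 \left(-16 - -7\right)} = \frac{1}{-430 - 24 \left(-16 + 7\right)} = \frac{1}{-430 - -216} = \frac{1}{-430 + 216} = \frac{1}{-214} = - \frac{1}{214}$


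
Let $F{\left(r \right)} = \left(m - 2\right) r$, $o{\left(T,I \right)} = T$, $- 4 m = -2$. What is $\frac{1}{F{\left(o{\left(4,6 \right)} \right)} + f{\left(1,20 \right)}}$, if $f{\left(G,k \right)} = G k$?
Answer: $\frac{1}{14} \approx 0.071429$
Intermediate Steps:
$m = \frac{1}{2}$ ($m = \left(- \frac{1}{4}\right) \left(-2\right) = \frac{1}{2} \approx 0.5$)
$F{\left(r \right)} = - \frac{3 r}{2}$ ($F{\left(r \right)} = \left(\frac{1}{2} - 2\right) r = - \frac{3 r}{2}$)
$\frac{1}{F{\left(o{\left(4,6 \right)} \right)} + f{\left(1,20 \right)}} = \frac{1}{\left(- \frac{3}{2}\right) 4 + 1 \cdot 20} = \frac{1}{-6 + 20} = \frac{1}{14}$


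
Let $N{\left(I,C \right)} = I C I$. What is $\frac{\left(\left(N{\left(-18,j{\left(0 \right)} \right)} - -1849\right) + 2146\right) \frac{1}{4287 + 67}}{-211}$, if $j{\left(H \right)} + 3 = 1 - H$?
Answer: $- \frac{3347}{918694} \approx -0.0036432$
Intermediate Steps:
$j{\left(H \right)} = -2 - H$ ($j{\left(H \right)} = -3 - \left(-1 + H\right) = -2 - H$)
$N{\left(I,C \right)} = C I^{2}$ ($N{\left(I,C \right)} = C I I = C I^{2}$)
$\frac{\left(\left(N{\left(-18,j{\left(0 \right)} \right)} - -1849\right) + 2146\right) \frac{1}{4287 + 67}}{-211} = \frac{\left(\left(\left(-2 - 0\right) \left(-18\right)^{2} - -1849\right) + 2146\right) \frac{1}{4287 + 67}}{-211} = \frac{\left(\left(-2 + 0\right) 324 + 1849\right) + 2146}{4354} \left(- \frac{1}{211}\right) = \left(\left(\left(-2\right) 324 + 1849\right) + 2146\right) \frac{1}{4354} \left(- \frac{1}{211}\right) = \left(\left(-648 + 1849\right) + 2146\right) \frac{1}{4354} \left(- \frac{1}{211}\right) = \left(1201 + 2146\right) \frac{1}{4354} \left(- \frac{1}{211}\right) = 3347 \cdot \frac{1}{4354} \left(- \frac{1}{211}\right) = \frac{3347}{4354} \left(- \frac{1}{211}\right) = - \frac{3347}{918694}$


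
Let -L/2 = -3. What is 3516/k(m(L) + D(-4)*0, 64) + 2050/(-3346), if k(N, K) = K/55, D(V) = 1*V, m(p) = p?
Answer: 80864785/26768 ≈ 3020.9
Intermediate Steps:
L = 6 (L = -2*(-3) = 6)
D(V) = V
k(N, K) = K/55 (k(N, K) = K*(1/55) = K/55)
3516/k(m(L) + D(-4)*0, 64) + 2050/(-3346) = 3516/(((1/55)*64)) + 2050/(-3346) = 3516/(64/55) + 2050*(-1/3346) = 3516*(55/64) - 1025/1673 = 48345/16 - 1025/1673 = 80864785/26768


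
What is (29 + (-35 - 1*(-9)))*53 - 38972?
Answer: -38813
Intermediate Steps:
(29 + (-35 - 1*(-9)))*53 - 38972 = (29 + (-35 + 9))*53 - 38972 = (29 - 26)*53 - 38972 = 3*53 - 38972 = 159 - 38972 = -38813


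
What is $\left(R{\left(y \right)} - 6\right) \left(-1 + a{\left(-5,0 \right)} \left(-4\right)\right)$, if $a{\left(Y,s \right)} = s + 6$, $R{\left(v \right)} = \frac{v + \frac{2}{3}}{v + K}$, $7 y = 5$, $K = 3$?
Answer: $\frac{10975}{78} \approx 140.71$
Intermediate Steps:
$y = \frac{5}{7}$ ($y = \frac{1}{7} \cdot 5 = \frac{5}{7} \approx 0.71429$)
$R{\left(v \right)} = \frac{\frac{2}{3} + v}{3 + v}$ ($R{\left(v \right)} = \frac{v + \frac{2}{3}}{v + 3} = \frac{v + 2 \cdot \frac{1}{3}}{3 + v} = \frac{v + \frac{2}{3}}{3 + v} = \frac{\frac{2}{3} + v}{3 + v}$)
$a{\left(Y,s \right)} = 6 + s$
$\left(R{\left(y \right)} - 6\right) \left(-1 + a{\left(-5,0 \right)} \left(-4\right)\right) = \left(\frac{\frac{2}{3} + \frac{5}{7}}{3 + \frac{5}{7}} - 6\right) \left(-1 + \left(6 + 0\right) \left(-4\right)\right) = \left(\frac{1}{\frac{26}{7}} \cdot \frac{29}{21} - 6\right) \left(-1 + 6 \left(-4\right)\right) = \left(\frac{7}{26} \cdot \frac{29}{21} - 6\right) \left(-1 - 24\right) = \left(\frac{29}{78} - 6\right) \left(-25\right) = \left(- \frac{439}{78}\right) \left(-25\right) = \frac{10975}{78}$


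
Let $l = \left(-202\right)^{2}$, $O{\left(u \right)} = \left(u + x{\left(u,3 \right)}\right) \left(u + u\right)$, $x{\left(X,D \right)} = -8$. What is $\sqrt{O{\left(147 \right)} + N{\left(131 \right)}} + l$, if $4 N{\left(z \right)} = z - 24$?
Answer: $40804 + \frac{\sqrt{163571}}{2} \approx 41006.0$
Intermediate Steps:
$O{\left(u \right)} = 2 u \left(-8 + u\right)$ ($O{\left(u \right)} = \left(u - 8\right) \left(u + u\right) = \left(-8 + u\right) 2 u = 2 u \left(-8 + u\right)$)
$N{\left(z \right)} = -6 + \frac{z}{4}$ ($N{\left(z \right)} = \frac{z - 24}{4} = \frac{-24 + z}{4} = -6 + \frac{z}{4}$)
$l = 40804$
$\sqrt{O{\left(147 \right)} + N{\left(131 \right)}} + l = \sqrt{2 \cdot 147 \left(-8 + 147\right) + \left(-6 + \frac{1}{4} \cdot 131\right)} + 40804 = \sqrt{2 \cdot 147 \cdot 139 + \left(-6 + \frac{131}{4}\right)} + 40804 = \sqrt{40866 + \frac{107}{4}} + 40804 = \sqrt{\frac{163571}{4}} + 40804 = \frac{\sqrt{163571}}{2} + 40804 = 40804 + \frac{\sqrt{163571}}{2}$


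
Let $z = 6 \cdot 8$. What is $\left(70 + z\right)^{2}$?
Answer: $13924$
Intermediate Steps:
$z = 48$
$\left(70 + z\right)^{2} = \left(70 + 48\right)^{2} = 118^{2} = 13924$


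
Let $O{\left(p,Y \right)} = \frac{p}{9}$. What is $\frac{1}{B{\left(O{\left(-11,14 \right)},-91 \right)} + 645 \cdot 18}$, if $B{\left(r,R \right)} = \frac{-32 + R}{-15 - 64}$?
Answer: $\frac{79}{917313} \approx 8.6121 \cdot 10^{-5}$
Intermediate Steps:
$O{\left(p,Y \right)} = \frac{p}{9}$ ($O{\left(p,Y \right)} = p \frac{1}{9} = \frac{p}{9}$)
$B{\left(r,R \right)} = \frac{32}{79} - \frac{R}{79}$ ($B{\left(r,R \right)} = \frac{-32 + R}{-79} = \left(-32 + R\right) \left(- \frac{1}{79}\right) = \frac{32}{79} - \frac{R}{79}$)
$\frac{1}{B{\left(O{\left(-11,14 \right)},-91 \right)} + 645 \cdot 18} = \frac{1}{\left(\frac{32}{79} - - \frac{91}{79}\right) + 645 \cdot 18} = \frac{1}{\left(\frac{32}{79} + \frac{91}{79}\right) + 11610} = \frac{1}{\frac{123}{79} + 11610} = \frac{1}{\frac{917313}{79}} = \frac{79}{917313}$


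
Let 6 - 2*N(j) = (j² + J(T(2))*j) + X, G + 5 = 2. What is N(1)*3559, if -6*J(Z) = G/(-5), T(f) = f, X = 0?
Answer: 181509/20 ≈ 9075.5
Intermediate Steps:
G = -3 (G = -5 + 2 = -3)
J(Z) = -⅒ (J(Z) = -(-1)/(2*(-5)) = -(-1)*(-1)/(2*5) = -⅙*⅗ = -⅒)
N(j) = 3 - j²/2 + j/20 (N(j) = 3 - ((j² - j/10) + 0)/2 = 3 - (j² - j/10)/2 = 3 + (-j²/2 + j/20) = 3 - j²/2 + j/20)
N(1)*3559 = (3 - ½*1² + (1/20)*1)*3559 = (3 - ½*1 + 1/20)*3559 = (3 - ½ + 1/20)*3559 = (51/20)*3559 = 181509/20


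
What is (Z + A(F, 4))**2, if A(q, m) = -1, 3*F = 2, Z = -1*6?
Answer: 49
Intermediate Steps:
Z = -6
F = 2/3 (F = (1/3)*2 = 2/3 ≈ 0.66667)
(Z + A(F, 4))**2 = (-6 - 1)**2 = (-7)**2 = 49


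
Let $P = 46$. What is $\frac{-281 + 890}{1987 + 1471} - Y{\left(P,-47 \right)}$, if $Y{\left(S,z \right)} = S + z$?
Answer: $\frac{581}{494} \approx 1.1761$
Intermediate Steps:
$\frac{-281 + 890}{1987 + 1471} - Y{\left(P,-47 \right)} = \frac{-281 + 890}{1987 + 1471} - \left(46 - 47\right) = \frac{609}{3458} - -1 = 609 \cdot \frac{1}{3458} + 1 = \frac{87}{494} + 1 = \frac{581}{494}$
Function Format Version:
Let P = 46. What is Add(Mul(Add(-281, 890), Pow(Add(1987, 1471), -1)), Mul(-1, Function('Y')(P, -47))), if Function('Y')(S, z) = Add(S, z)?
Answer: Rational(581, 494) ≈ 1.1761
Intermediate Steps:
Add(Mul(Add(-281, 890), Pow(Add(1987, 1471), -1)), Mul(-1, Function('Y')(P, -47))) = Add(Mul(Add(-281, 890), Pow(Add(1987, 1471), -1)), Mul(-1, Add(46, -47))) = Add(Mul(609, Pow(3458, -1)), Mul(-1, -1)) = Add(Mul(609, Rational(1, 3458)), 1) = Add(Rational(87, 494), 1) = Rational(581, 494)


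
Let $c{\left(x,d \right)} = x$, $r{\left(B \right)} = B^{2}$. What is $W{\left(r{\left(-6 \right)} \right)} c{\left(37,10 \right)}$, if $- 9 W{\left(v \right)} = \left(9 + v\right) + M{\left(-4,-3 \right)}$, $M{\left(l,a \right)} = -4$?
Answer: $- \frac{1517}{9} \approx -168.56$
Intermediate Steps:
$W{\left(v \right)} = - \frac{5}{9} - \frac{v}{9}$ ($W{\left(v \right)} = - \frac{\left(9 + v\right) - 4}{9} = - \frac{5 + v}{9} = - \frac{5}{9} - \frac{v}{9}$)
$W{\left(r{\left(-6 \right)} \right)} c{\left(37,10 \right)} = \left(- \frac{5}{9} - \frac{\left(-6\right)^{2}}{9}\right) 37 = \left(- \frac{5}{9} - 4\right) 37 = \left(- \frac{41}{9}\right) 37 = - \frac{1517}{9}$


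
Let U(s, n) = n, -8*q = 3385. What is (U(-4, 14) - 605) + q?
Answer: -8113/8 ≈ -1014.1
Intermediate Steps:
q = -3385/8 (q = -1/8*3385 = -3385/8 ≈ -423.13)
(U(-4, 14) - 605) + q = (14 - 605) - 3385/8 = -591 - 3385/8 = -8113/8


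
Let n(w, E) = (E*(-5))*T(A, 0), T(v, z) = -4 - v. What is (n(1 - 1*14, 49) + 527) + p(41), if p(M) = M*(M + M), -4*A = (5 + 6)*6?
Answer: 1653/2 ≈ 826.50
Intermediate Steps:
A = -33/2 (A = -(5 + 6)*6/4 = -11*6/4 = -¼*66 = -33/2 ≈ -16.500)
p(M) = 2*M² (p(M) = M*(2*M) = 2*M²)
n(w, E) = -125*E/2 (n(w, E) = (E*(-5))*(-4 - 1*(-33/2)) = (-5*E)*(-4 + 33/2) = -5*E*(25/2) = -125*E/2)
(n(1 - 1*14, 49) + 527) + p(41) = (-125/2*49 + 527) + 2*41² = (-6125/2 + 527) + 2*1681 = -5071/2 + 3362 = 1653/2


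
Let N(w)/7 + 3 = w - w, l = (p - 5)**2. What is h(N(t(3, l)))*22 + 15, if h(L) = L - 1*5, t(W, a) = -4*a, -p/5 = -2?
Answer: -557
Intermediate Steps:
p = 10 (p = -5*(-2) = 10)
l = 25 (l = (10 - 5)**2 = 5**2 = 25)
N(w) = -21 (N(w) = -21 + 7*(w - w) = -21 + 7*0 = -21 + 0 = -21)
h(L) = -5 + L (h(L) = L - 5 = -5 + L)
h(N(t(3, l)))*22 + 15 = (-5 - 21)*22 + 15 = -26*22 + 15 = -572 + 15 = -557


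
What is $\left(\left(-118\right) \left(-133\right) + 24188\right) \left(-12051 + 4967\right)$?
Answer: $-282524088$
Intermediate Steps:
$\left(\left(-118\right) \left(-133\right) + 24188\right) \left(-12051 + 4967\right) = \left(15694 + 24188\right) \left(-7084\right) = 39882 \left(-7084\right) = -282524088$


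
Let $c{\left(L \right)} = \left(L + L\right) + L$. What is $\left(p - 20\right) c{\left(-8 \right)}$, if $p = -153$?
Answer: $4152$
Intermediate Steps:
$c{\left(L \right)} = 3 L$ ($c{\left(L \right)} = 2 L + L = 3 L$)
$\left(p - 20\right) c{\left(-8 \right)} = \left(-153 - 20\right) 3 \left(-8\right) = \left(-173\right) \left(-24\right) = 4152$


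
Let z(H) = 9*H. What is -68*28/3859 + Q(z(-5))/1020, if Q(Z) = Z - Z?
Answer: -112/227 ≈ -0.49339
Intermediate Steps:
Q(Z) = 0
-68*28/3859 + Q(z(-5))/1020 = -68*28/3859 + 0/1020 = -1904*1/3859 + 0*(1/1020) = -112/227 + 0 = -112/227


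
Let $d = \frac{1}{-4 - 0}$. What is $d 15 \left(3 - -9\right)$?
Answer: $-45$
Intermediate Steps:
$d = - \frac{1}{4}$ ($d = \frac{1}{-4 + 0} = \frac{1}{-4} = - \frac{1}{4} \approx -0.25$)
$d 15 \left(3 - -9\right) = \left(- \frac{1}{4}\right) 15 \left(3 - -9\right) = - \frac{15 \left(3 + 9\right)}{4} = \left(- \frac{15}{4}\right) 12 = -45$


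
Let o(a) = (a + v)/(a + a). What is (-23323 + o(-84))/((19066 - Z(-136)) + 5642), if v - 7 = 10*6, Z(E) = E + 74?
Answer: -3918247/4161360 ≈ -0.94158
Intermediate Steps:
Z(E) = 74 + E
v = 67 (v = 7 + 10*6 = 7 + 60 = 67)
o(a) = (67 + a)/(2*a) (o(a) = (a + 67)/(a + a) = (67 + a)/((2*a)) = (67 + a)*(1/(2*a)) = (67 + a)/(2*a))
(-23323 + o(-84))/((19066 - Z(-136)) + 5642) = (-23323 + (½)*(67 - 84)/(-84))/((19066 - (74 - 136)) + 5642) = (-23323 + (½)*(-1/84)*(-17))/((19066 - 1*(-62)) + 5642) = (-23323 + 17/168)/((19066 + 62) + 5642) = -3918247/(168*(19128 + 5642)) = -3918247/168/24770 = -3918247/168*1/24770 = -3918247/4161360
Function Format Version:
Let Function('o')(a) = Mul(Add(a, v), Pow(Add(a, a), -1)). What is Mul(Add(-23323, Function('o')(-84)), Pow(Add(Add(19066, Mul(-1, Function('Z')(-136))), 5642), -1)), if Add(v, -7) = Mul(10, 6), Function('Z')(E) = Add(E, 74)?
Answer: Rational(-3918247, 4161360) ≈ -0.94158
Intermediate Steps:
Function('Z')(E) = Add(74, E)
v = 67 (v = Add(7, Mul(10, 6)) = Add(7, 60) = 67)
Function('o')(a) = Mul(Rational(1, 2), Pow(a, -1), Add(67, a)) (Function('o')(a) = Mul(Add(a, 67), Pow(Add(a, a), -1)) = Mul(Add(67, a), Pow(Mul(2, a), -1)) = Mul(Add(67, a), Mul(Rational(1, 2), Pow(a, -1))) = Mul(Rational(1, 2), Pow(a, -1), Add(67, a)))
Mul(Add(-23323, Function('o')(-84)), Pow(Add(Add(19066, Mul(-1, Function('Z')(-136))), 5642), -1)) = Mul(Add(-23323, Mul(Rational(1, 2), Pow(-84, -1), Add(67, -84))), Pow(Add(Add(19066, Mul(-1, Add(74, -136))), 5642), -1)) = Mul(Add(-23323, Mul(Rational(1, 2), Rational(-1, 84), -17)), Pow(Add(Add(19066, Mul(-1, -62)), 5642), -1)) = Mul(Add(-23323, Rational(17, 168)), Pow(Add(Add(19066, 62), 5642), -1)) = Mul(Rational(-3918247, 168), Pow(Add(19128, 5642), -1)) = Mul(Rational(-3918247, 168), Pow(24770, -1)) = Mul(Rational(-3918247, 168), Rational(1, 24770)) = Rational(-3918247, 4161360)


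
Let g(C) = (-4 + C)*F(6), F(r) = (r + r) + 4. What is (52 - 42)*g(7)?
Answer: 480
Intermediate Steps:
F(r) = 4 + 2*r (F(r) = 2*r + 4 = 4 + 2*r)
g(C) = -64 + 16*C (g(C) = (-4 + C)*(4 + 2*6) = (-4 + C)*(4 + 12) = (-4 + C)*16 = -64 + 16*C)
(52 - 42)*g(7) = (52 - 42)*(-64 + 16*7) = 10*(-64 + 112) = 10*48 = 480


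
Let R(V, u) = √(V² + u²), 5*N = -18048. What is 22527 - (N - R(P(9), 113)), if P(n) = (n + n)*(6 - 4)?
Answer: 130683/5 + √14065 ≈ 26255.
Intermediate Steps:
N = -18048/5 (N = (⅕)*(-18048) = -18048/5 ≈ -3609.6)
P(n) = 4*n (P(n) = (2*n)*2 = 4*n)
22527 - (N - R(P(9), 113)) = 22527 - (-18048/5 - √((4*9)² + 113²)) = 22527 - (-18048/5 - √(36² + 12769)) = 22527 - (-18048/5 - √(1296 + 12769)) = 22527 - (-18048/5 - √14065) = 22527 + (18048/5 + √14065) = 130683/5 + √14065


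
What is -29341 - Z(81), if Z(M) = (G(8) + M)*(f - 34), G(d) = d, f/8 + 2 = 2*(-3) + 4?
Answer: -23467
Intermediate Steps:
f = -32 (f = -16 + 8*(2*(-3) + 4) = -16 + 8*(-6 + 4) = -16 + 8*(-2) = -16 - 16 = -32)
Z(M) = -528 - 66*M (Z(M) = (8 + M)*(-32 - 34) = (8 + M)*(-66) = -528 - 66*M)
-29341 - Z(81) = -29341 - (-528 - 66*81) = -29341 - (-528 - 5346) = -29341 - 1*(-5874) = -29341 + 5874 = -23467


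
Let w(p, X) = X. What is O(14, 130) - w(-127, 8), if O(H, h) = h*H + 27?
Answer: 1839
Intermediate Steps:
O(H, h) = 27 + H*h (O(H, h) = H*h + 27 = 27 + H*h)
O(14, 130) - w(-127, 8) = (27 + 14*130) - 1*8 = (27 + 1820) - 8 = 1847 - 8 = 1839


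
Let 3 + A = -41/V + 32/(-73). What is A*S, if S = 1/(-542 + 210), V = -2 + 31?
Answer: 2568/175711 ≈ 0.014615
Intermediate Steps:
V = 29
A = -10272/2117 (A = -3 + (-41/29 + 32/(-73)) = -3 + (-41*1/29 + 32*(-1/73)) = -3 + (-41/29 - 32/73) = -3 - 3921/2117 = -10272/2117 ≈ -4.8521)
S = -1/332 (S = 1/(-332) = -1/332 ≈ -0.0030120)
A*S = -10272/2117*(-1/332) = 2568/175711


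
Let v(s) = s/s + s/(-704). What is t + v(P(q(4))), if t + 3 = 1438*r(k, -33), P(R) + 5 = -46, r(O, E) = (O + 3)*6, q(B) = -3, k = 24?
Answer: 163999667/704 ≈ 2.3295e+5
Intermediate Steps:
r(O, E) = 18 + 6*O (r(O, E) = (3 + O)*6 = 18 + 6*O)
P(R) = -51 (P(R) = -5 - 46 = -51)
v(s) = 1 - s/704 (v(s) = 1 + s*(-1/704) = 1 - s/704)
t = 232953 (t = -3 + 1438*(18 + 6*24) = -3 + 1438*(18 + 144) = -3 + 1438*162 = -3 + 232956 = 232953)
t + v(P(q(4))) = 232953 + (1 - 1/704*(-51)) = 232953 + (1 + 51/704) = 232953 + 755/704 = 163999667/704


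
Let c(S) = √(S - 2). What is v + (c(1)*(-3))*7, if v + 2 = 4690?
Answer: 4688 - 21*I ≈ 4688.0 - 21.0*I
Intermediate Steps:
v = 4688 (v = -2 + 4690 = 4688)
c(S) = √(-2 + S)
v + (c(1)*(-3))*7 = 4688 + (√(-2 + 1)*(-3))*7 = 4688 + (√(-1)*(-3))*7 = 4688 + (I*(-3))*7 = 4688 - 3*I*7 = 4688 - 21*I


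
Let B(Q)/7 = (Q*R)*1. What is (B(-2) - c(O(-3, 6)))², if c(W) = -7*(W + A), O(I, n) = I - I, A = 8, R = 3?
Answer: 196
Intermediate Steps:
O(I, n) = 0
c(W) = -56 - 7*W (c(W) = -7*(W + 8) = -7*(8 + W) = -56 - 7*W)
B(Q) = 21*Q (B(Q) = 7*((Q*3)*1) = 7*((3*Q)*1) = 7*(3*Q) = 21*Q)
(B(-2) - c(O(-3, 6)))² = (21*(-2) - (-56 - 7*0))² = (-42 - (-56 + 0))² = (-42 - 1*(-56))² = (-42 + 56)² = 14² = 196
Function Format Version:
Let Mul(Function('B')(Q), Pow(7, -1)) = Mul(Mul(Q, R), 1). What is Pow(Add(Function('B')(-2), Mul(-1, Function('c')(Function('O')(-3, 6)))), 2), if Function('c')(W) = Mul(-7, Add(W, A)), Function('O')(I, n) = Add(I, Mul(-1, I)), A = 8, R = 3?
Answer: 196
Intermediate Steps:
Function('O')(I, n) = 0
Function('c')(W) = Add(-56, Mul(-7, W)) (Function('c')(W) = Mul(-7, Add(W, 8)) = Mul(-7, Add(8, W)) = Add(-56, Mul(-7, W)))
Function('B')(Q) = Mul(21, Q) (Function('B')(Q) = Mul(7, Mul(Mul(Q, 3), 1)) = Mul(7, Mul(Mul(3, Q), 1)) = Mul(7, Mul(3, Q)) = Mul(21, Q))
Pow(Add(Function('B')(-2), Mul(-1, Function('c')(Function('O')(-3, 6)))), 2) = Pow(Add(Mul(21, -2), Mul(-1, Add(-56, Mul(-7, 0)))), 2) = Pow(Add(-42, Mul(-1, Add(-56, 0))), 2) = Pow(Add(-42, Mul(-1, -56)), 2) = Pow(Add(-42, 56), 2) = Pow(14, 2) = 196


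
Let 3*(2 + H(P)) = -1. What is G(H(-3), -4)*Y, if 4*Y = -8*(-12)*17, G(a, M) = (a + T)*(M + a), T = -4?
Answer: 49096/3 ≈ 16365.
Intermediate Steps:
H(P) = -7/3 (H(P) = -2 + (⅓)*(-1) = -2 - ⅓ = -7/3)
G(a, M) = (-4 + a)*(M + a) (G(a, M) = (a - 4)*(M + a) = (-4 + a)*(M + a))
Y = 408 (Y = (-8*(-12)*17)/4 = (96*17)/4 = (¼)*1632 = 408)
G(H(-3), -4)*Y = ((-7/3)² - 4*(-4) - 4*(-7/3) - 4*(-7/3))*408 = (49/9 + 16 + 28/3 + 28/3)*408 = (361/9)*408 = 49096/3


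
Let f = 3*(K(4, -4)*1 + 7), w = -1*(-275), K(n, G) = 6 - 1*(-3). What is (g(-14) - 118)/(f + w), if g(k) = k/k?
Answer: -117/323 ≈ -0.36223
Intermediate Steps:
K(n, G) = 9 (K(n, G) = 6 + 3 = 9)
g(k) = 1
w = 275
f = 48 (f = 3*(9*1 + 7) = 3*(9 + 7) = 3*16 = 48)
(g(-14) - 118)/(f + w) = (1 - 118)/(48 + 275) = -117/323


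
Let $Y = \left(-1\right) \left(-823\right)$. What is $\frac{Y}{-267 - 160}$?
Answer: $- \frac{823}{427} \approx -1.9274$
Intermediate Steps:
$Y = 823$
$\frac{Y}{-267 - 160} = \frac{823}{-267 - 160} = \frac{823}{-427} = 823 \left(- \frac{1}{427}\right) = - \frac{823}{427}$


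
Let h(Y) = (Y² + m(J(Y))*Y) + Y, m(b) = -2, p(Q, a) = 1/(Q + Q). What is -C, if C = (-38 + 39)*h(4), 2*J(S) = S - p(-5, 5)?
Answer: -12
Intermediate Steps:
p(Q, a) = 1/(2*Q)
J(S) = 1/20 + S/2 (J(S) = (S - 1/(2*(-5)))/2 = (S - (-1)/(2*5))/2 = (S - 1*(-⅒))/2 = (S + ⅒)/2 = (⅒ + S)/2 = 1/20 + S/2)
h(Y) = Y² - Y (h(Y) = (Y² - 2*Y) + Y = Y² - Y)
C = 12 (C = (-38 + 39)*(4*(-1 + 4)) = 1*(4*3) = 1*12 = 12)
-C = -1*12 = -12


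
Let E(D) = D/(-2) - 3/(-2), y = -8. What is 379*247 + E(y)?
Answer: 187237/2 ≈ 93619.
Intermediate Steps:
E(D) = 3/2 - D/2 (E(D) = D*(-½) - 3*(-½) = -D/2 + 3/2 = 3/2 - D/2)
379*247 + E(y) = 379*247 + (3/2 - ½*(-8)) = 93613 + (3/2 + 4) = 93613 + 11/2 = 187237/2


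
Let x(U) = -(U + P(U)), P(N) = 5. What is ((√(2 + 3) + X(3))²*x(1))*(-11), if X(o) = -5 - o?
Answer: 4554 - 1056*√5 ≈ 2192.7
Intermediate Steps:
x(U) = -5 - U (x(U) = -(U + 5) = -(5 + U) = -5 - U)
((√(2 + 3) + X(3))²*x(1))*(-11) = ((√(2 + 3) + (-5 - 1*3))²*(-5 - 1*1))*(-11) = ((√5 + (-5 - 3))²*(-5 - 1))*(-11) = ((√5 - 8)²*(-6))*(-11) = ((-8 + √5)²*(-6))*(-11) = -6*(-8 + √5)²*(-11) = 66*(-8 + √5)²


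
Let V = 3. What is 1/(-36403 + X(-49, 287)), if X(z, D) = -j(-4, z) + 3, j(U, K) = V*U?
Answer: -1/36388 ≈ -2.7482e-5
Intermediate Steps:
j(U, K) = 3*U
X(z, D) = 15 (X(z, D) = -3*(-4) + 3 = -1*(-12) + 3 = 12 + 3 = 15)
1/(-36403 + X(-49, 287)) = 1/(-36403 + 15) = 1/(-36388) = -1/36388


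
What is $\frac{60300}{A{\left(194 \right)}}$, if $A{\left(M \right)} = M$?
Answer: $\frac{30150}{97} \approx 310.82$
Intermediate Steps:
$\frac{60300}{A{\left(194 \right)}} = \frac{60300}{194} = 60300 \cdot \frac{1}{194} = \frac{30150}{97}$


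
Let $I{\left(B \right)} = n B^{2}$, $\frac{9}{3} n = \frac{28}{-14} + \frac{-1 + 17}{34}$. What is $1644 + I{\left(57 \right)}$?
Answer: $- \frac{210}{17} \approx -12.353$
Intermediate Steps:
$n = - \frac{26}{51}$ ($n = \frac{\frac{28}{-14} + \frac{-1 + 17}{34}}{3} = \frac{28 \left(- \frac{1}{14}\right) + 16 \cdot \frac{1}{34}}{3} = \frac{-2 + \frac{8}{17}}{3} = \frac{1}{3} \left(- \frac{26}{17}\right) = - \frac{26}{51} \approx -0.5098$)
$I{\left(B \right)} = - \frac{26 B^{2}}{51}$
$1644 + I{\left(57 \right)} = 1644 - \frac{26 \cdot 57^{2}}{51} = 1644 - \frac{28158}{17} = - \frac{210}{17}$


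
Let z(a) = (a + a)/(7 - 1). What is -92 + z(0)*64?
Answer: -92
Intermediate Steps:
z(a) = a/3 (z(a) = (2*a)/6 = (2*a)*(⅙) = a/3)
-92 + z(0)*64 = -92 + ((⅓)*0)*64 = -92 + 0*64 = -92 + 0 = -92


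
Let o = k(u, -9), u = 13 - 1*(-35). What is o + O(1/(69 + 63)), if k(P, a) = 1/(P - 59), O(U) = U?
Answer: -1/12 ≈ -0.083333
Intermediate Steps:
u = 48 (u = 13 + 35 = 48)
k(P, a) = 1/(-59 + P)
o = -1/11 (o = 1/(-59 + 48) = 1/(-11) = -1/11 ≈ -0.090909)
o + O(1/(69 + 63)) = -1/11 + 1/(69 + 63) = -1/11 + 1/132 = -1/12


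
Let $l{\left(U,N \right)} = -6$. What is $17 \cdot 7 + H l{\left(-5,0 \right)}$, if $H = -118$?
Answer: $827$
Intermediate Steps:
$17 \cdot 7 + H l{\left(-5,0 \right)} = 17 \cdot 7 - -708 = 119 + 708 = 827$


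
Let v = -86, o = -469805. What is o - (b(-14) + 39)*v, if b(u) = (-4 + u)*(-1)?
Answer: -464903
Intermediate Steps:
b(u) = 4 - u
o - (b(-14) + 39)*v = -469805 - ((4 - 1*(-14)) + 39)*(-86) = -469805 - ((4 + 14) + 39)*(-86) = -469805 - (18 + 39)*(-86) = -469805 - 57*(-86) = -469805 - 1*(-4902) = -469805 + 4902 = -464903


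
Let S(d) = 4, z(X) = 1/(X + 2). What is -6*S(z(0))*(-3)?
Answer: 72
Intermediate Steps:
z(X) = 1/(2 + X)
-6*S(z(0))*(-3) = -6*4*(-3) = -24*(-3) = 72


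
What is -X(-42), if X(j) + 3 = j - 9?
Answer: 54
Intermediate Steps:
X(j) = -12 + j (X(j) = -3 + (j - 9) = -3 + (-9 + j) = -12 + j)
-X(-42) = -(-12 - 42) = -1*(-54) = 54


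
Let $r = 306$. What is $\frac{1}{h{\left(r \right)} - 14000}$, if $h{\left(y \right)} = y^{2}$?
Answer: $\frac{1}{79636} \approx 1.2557 \cdot 10^{-5}$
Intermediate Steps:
$\frac{1}{h{\left(r \right)} - 14000} = \frac{1}{306^{2} - 14000} = \frac{1}{93636 - 14000} = \frac{1}{79636}$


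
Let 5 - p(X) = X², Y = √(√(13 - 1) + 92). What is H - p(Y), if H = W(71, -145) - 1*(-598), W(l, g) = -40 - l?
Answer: 574 + 2*√3 ≈ 577.46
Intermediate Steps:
Y = √(92 + 2*√3) (Y = √(√12 + 92) = √(2*√3 + 92) = √(92 + 2*√3) ≈ 9.7706)
H = 487 (H = (-40 - 1*71) - 1*(-598) = (-40 - 71) + 598 = -111 + 598 = 487)
p(X) = 5 - X²
H - p(Y) = 487 - (5 - (√(92 + 2*√3))²) = 487 - (5 - (92 + 2*√3)) = 487 - (5 + (-92 - 2*√3)) = 487 - (-87 - 2*√3) = 487 + (87 + 2*√3) = 574 + 2*√3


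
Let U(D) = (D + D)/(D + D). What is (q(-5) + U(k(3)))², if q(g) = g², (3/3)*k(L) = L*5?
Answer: 676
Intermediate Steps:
k(L) = 5*L (k(L) = L*5 = 5*L)
U(D) = 1 (U(D) = (2*D)/((2*D)) = (2*D)*(1/(2*D)) = 1)
(q(-5) + U(k(3)))² = ((-5)² + 1)² = (25 + 1)² = 26² = 676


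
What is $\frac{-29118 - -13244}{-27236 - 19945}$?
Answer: $\frac{15874}{47181} \approx 0.33645$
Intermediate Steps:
$\frac{-29118 - -13244}{-27236 - 19945} = \frac{-29118 + 13244}{-47181} = \left(-15874\right) \left(- \frac{1}{47181}\right) = \frac{15874}{47181}$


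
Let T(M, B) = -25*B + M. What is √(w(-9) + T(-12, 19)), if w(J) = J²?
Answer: I*√406 ≈ 20.149*I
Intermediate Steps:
T(M, B) = M - 25*B
√(w(-9) + T(-12, 19)) = √((-9)² + (-12 - 25*19)) = √(81 + (-12 - 475)) = √(81 - 487) = √(-406) = I*√406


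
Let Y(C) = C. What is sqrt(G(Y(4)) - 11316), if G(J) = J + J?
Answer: 2*I*sqrt(2827) ≈ 106.34*I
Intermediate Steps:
G(J) = 2*J
sqrt(G(Y(4)) - 11316) = sqrt(2*4 - 11316) = sqrt(8 - 11316) = sqrt(-11308) = 2*I*sqrt(2827)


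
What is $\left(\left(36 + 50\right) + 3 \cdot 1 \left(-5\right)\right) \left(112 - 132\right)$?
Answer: $-1420$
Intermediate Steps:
$\left(\left(36 + 50\right) + 3 \cdot 1 \left(-5\right)\right) \left(112 - 132\right) = \left(86 + 3 \left(-5\right)\right) \left(-20\right) = \left(86 - 15\right) \left(-20\right) = 71 \left(-20\right) = -1420$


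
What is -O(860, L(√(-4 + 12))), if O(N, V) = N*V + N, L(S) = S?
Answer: -860 - 1720*√2 ≈ -3292.4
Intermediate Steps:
O(N, V) = N + N*V
-O(860, L(√(-4 + 12))) = -860*(1 + √(-4 + 12)) = -860*(1 + √8) = -860*(1 + 2*√2) = -(860 + 1720*√2) = -860 - 1720*√2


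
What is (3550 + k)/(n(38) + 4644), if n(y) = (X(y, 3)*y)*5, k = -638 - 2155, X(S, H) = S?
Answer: 757/11864 ≈ 0.063806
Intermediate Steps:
k = -2793
n(y) = 5*y**2 (n(y) = (y*y)*5 = y**2*5 = 5*y**2)
(3550 + k)/(n(38) + 4644) = (3550 - 2793)/(5*38**2 + 4644) = 757/(5*1444 + 4644) = 757/(7220 + 4644) = 757/11864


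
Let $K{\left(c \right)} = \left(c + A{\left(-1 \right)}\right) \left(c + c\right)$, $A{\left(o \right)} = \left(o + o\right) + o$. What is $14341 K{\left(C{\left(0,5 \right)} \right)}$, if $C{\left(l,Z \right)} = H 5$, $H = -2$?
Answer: $3728660$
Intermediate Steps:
$A{\left(o \right)} = 3 o$ ($A{\left(o \right)} = 2 o + o = 3 o$)
$C{\left(l,Z \right)} = -10$ ($C{\left(l,Z \right)} = \left(-2\right) 5 = -10$)
$K{\left(c \right)} = 2 c \left(-3 + c\right)$ ($K{\left(c \right)} = \left(c + 3 \left(-1\right)\right) \left(c + c\right) = \left(c - 3\right) 2 c = \left(-3 + c\right) 2 c = 2 c \left(-3 + c\right)$)
$14341 K{\left(C{\left(0,5 \right)} \right)} = 14341 \cdot 2 \left(-10\right) \left(-3 - 10\right) = 14341 \cdot 2 \left(-10\right) \left(-13\right) = 14341 \cdot 260 = 3728660$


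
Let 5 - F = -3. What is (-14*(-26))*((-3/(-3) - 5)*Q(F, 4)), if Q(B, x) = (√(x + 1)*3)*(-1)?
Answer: 4368*√5 ≈ 9767.1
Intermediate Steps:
F = 8 (F = 5 - 1*(-3) = 5 + 3 = 8)
Q(B, x) = -3*√(1 + x) (Q(B, x) = (√(1 + x)*3)*(-1) = (3*√(1 + x))*(-1) = -3*√(1 + x))
(-14*(-26))*((-3/(-3) - 5)*Q(F, 4)) = (-14*(-26))*((-3/(-3) - 5)*(-3*√(1 + 4))) = 364*((-3*(-⅓) - 5)*(-3*√5)) = 364*((1 - 5)*(-3*√5)) = 364*(-(-12)*√5) = 364*(12*√5) = 4368*√5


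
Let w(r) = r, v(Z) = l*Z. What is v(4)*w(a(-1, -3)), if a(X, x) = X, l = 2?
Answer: -8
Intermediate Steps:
v(Z) = 2*Z
v(4)*w(a(-1, -3)) = (2*4)*(-1) = 8*(-1) = -8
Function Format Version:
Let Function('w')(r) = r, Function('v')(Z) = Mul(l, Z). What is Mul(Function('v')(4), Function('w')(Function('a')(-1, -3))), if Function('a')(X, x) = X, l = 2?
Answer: -8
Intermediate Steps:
Function('v')(Z) = Mul(2, Z)
Mul(Function('v')(4), Function('w')(Function('a')(-1, -3))) = Mul(Mul(2, 4), -1) = Mul(8, -1) = -8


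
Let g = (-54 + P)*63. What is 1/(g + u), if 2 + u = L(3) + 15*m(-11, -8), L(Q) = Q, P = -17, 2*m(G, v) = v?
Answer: -1/4532 ≈ -0.00022065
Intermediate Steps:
m(G, v) = v/2
u = -59 (u = -2 + (3 + 15*((½)*(-8))) = -2 + (3 + 15*(-4)) = -2 + (3 - 60) = -2 - 57 = -59)
g = -4473 (g = (-54 - 17)*63 = -71*63 = -4473)
1/(g + u) = 1/(-4473 - 59) = 1/(-4532) = -1/4532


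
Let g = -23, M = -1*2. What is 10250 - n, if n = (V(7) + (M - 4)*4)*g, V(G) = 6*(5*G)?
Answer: 14528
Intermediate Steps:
V(G) = 30*G
M = -2
n = -4278 (n = (30*7 + (-2 - 4)*4)*(-23) = (210 - 6*4)*(-23) = (210 - 24)*(-23) = 186*(-23) = -4278)
10250 - n = 10250 - 1*(-4278) = 10250 + 4278 = 14528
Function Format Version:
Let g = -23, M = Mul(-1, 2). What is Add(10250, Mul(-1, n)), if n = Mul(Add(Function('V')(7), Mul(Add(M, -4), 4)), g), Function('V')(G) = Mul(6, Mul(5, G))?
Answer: 14528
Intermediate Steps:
Function('V')(G) = Mul(30, G)
M = -2
n = -4278 (n = Mul(Add(Mul(30, 7), Mul(Add(-2, -4), 4)), -23) = Mul(Add(210, Mul(-6, 4)), -23) = Mul(Add(210, -24), -23) = Mul(186, -23) = -4278)
Add(10250, Mul(-1, n)) = Add(10250, Mul(-1, -4278)) = Add(10250, 4278) = 14528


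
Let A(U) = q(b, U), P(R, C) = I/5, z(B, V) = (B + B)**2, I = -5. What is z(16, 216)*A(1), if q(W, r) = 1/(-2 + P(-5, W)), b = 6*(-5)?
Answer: -1024/3 ≈ -341.33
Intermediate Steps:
z(B, V) = 4*B**2 (z(B, V) = (2*B)**2 = 4*B**2)
b = -30
P(R, C) = -1 (P(R, C) = -5/5 = -5*1/5 = -1)
q(W, r) = -1/3 (q(W, r) = 1/(-2 - 1) = 1/(-3) = -1/3)
A(U) = -1/3
z(16, 216)*A(1) = (4*16**2)*(-1/3) = (4*256)*(-1/3) = 1024*(-1/3) = -1024/3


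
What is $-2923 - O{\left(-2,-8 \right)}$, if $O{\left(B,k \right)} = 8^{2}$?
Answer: $-2987$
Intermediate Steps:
$O{\left(B,k \right)} = 64$
$-2923 - O{\left(-2,-8 \right)} = -2923 - 64 = -2987$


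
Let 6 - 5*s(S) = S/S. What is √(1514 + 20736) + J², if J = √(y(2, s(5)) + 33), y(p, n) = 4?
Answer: 37 + 5*√890 ≈ 186.16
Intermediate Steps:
s(S) = 1 (s(S) = 6/5 - S/(5*S) = 6/5 - ⅕*1 = 6/5 - ⅕ = 1)
J = √37 (J = √(4 + 33) = √37 ≈ 6.0828)
√(1514 + 20736) + J² = √(1514 + 20736) + (√37)² = √22250 + 37 = 5*√890 + 37 = 37 + 5*√890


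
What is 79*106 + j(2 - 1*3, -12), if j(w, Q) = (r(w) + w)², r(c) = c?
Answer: 8378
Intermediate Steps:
j(w, Q) = 4*w² (j(w, Q) = (w + w)² = (2*w)² = 4*w²)
79*106 + j(2 - 1*3, -12) = 79*106 + 4*(2 - 1*3)² = 8374 + 4*(2 - 3)² = 8374 + 4*(-1)² = 8374 + 4*1 = 8374 + 4 = 8378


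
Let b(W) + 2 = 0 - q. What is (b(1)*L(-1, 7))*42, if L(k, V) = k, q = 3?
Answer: 210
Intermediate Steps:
b(W) = -5 (b(W) = -2 + (0 - 1*3) = -2 + (0 - 3) = -2 - 3 = -5)
(b(1)*L(-1, 7))*42 = -5*(-1)*42 = 5*42 = 210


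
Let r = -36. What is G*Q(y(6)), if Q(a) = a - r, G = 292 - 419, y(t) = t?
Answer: -5334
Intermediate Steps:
G = -127
Q(a) = 36 + a (Q(a) = a - 1*(-36) = a + 36 = 36 + a)
G*Q(y(6)) = -127*(36 + 6) = -127*42 = -5334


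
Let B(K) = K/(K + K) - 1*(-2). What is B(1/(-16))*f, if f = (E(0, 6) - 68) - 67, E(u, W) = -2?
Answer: -685/2 ≈ -342.50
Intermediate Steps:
B(K) = 5/2 (B(K) = K/((2*K)) + 2 = K*(1/(2*K)) + 2 = ½ + 2 = 5/2)
f = -137 (f = (-2 - 68) - 67 = -70 - 67 = -137)
B(1/(-16))*f = (5/2)*(-137) = -685/2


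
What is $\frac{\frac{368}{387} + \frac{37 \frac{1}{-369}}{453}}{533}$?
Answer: $\frac{6833273}{3831071283} \approx 0.0017836$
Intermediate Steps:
$\frac{\frac{368}{387} + \frac{37 \frac{1}{-369}}{453}}{533} = \left(368 \cdot \frac{1}{387} + 37 \left(- \frac{1}{369}\right) \frac{1}{453}\right) \frac{1}{533} = \left(\frac{368}{387} - \frac{37}{167157}\right) \frac{1}{533} = \frac{6833273}{7187751} \cdot \frac{1}{533} = \frac{6833273}{3831071283}$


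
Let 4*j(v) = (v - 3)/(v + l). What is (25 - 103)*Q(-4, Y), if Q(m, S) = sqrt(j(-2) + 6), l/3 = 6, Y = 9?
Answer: -39*sqrt(379)/4 ≈ -189.81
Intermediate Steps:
l = 18 (l = 3*6 = 18)
j(v) = (-3 + v)/(4*(18 + v)) (j(v) = ((v - 3)/(v + 18))/4 = ((-3 + v)/(18 + v))/4 = (-3 + v)/(4*(18 + v)))
Q(m, S) = sqrt(379)/8 (Q(m, S) = sqrt((-3 - 2)/(4*(18 - 2)) + 6) = sqrt((1/4)*(-5)/16 + 6) = sqrt((1/4)*(1/16)*(-5) + 6) = sqrt(-5/64 + 6) = sqrt(379/64) = sqrt(379)/8)
(25 - 103)*Q(-4, Y) = (25 - 103)*(sqrt(379)/8) = -39*sqrt(379)/4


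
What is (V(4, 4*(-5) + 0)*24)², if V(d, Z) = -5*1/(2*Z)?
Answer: 9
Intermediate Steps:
V(d, Z) = -5/(2*Z)
(V(4, 4*(-5) + 0)*24)² = (-5/(2*(4*(-5) + 0))*24)² = (-5/(2*(-20 + 0))*24)² = (-5/2/(-20)*24)² = (-5/2*(-1/20)*24)² = ((⅛)*24)² = 3² = 9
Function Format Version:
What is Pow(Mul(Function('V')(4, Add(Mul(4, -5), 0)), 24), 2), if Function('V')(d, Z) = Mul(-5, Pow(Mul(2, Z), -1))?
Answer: 9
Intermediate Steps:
Function('V')(d, Z) = Mul(Rational(-5, 2), Pow(Z, -1)) (Function('V')(d, Z) = Mul(-5, Mul(Rational(1, 2), Pow(Z, -1))) = Mul(Rational(-5, 2), Pow(Z, -1)))
Pow(Mul(Function('V')(4, Add(Mul(4, -5), 0)), 24), 2) = Pow(Mul(Mul(Rational(-5, 2), Pow(Add(Mul(4, -5), 0), -1)), 24), 2) = Pow(Mul(Mul(Rational(-5, 2), Pow(Add(-20, 0), -1)), 24), 2) = Pow(Mul(Mul(Rational(-5, 2), Pow(-20, -1)), 24), 2) = Pow(Mul(Mul(Rational(-5, 2), Rational(-1, 20)), 24), 2) = Pow(Mul(Rational(1, 8), 24), 2) = Pow(3, 2) = 9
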